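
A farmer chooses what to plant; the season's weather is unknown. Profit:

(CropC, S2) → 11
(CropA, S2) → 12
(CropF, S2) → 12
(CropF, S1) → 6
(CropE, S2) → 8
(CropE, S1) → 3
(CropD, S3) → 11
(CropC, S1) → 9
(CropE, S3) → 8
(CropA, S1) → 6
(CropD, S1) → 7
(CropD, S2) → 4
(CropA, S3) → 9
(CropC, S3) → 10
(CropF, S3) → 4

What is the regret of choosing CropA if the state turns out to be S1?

Best payoff under S1 is 9.
Regret = 9 − 6 = 3.

3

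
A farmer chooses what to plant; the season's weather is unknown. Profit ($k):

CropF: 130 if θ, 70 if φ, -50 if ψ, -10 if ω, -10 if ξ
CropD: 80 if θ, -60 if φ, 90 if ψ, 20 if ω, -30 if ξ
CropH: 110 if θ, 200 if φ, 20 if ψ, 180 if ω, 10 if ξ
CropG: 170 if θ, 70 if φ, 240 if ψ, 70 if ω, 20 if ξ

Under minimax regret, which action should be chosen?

CropG

Column bests: θ=170, φ=200, ψ=240, ω=180, ξ=20.
CropF regrets: 40, 130, 290, 190, 30 → max 290
CropD regrets: 90, 260, 150, 160, 50 → max 260
CropH regrets: 60, 0, 220, 0, 10 → max 220
CropG regrets: 0, 130, 0, 110, 0 → max 130
Smallest max regret = 130 → CropG.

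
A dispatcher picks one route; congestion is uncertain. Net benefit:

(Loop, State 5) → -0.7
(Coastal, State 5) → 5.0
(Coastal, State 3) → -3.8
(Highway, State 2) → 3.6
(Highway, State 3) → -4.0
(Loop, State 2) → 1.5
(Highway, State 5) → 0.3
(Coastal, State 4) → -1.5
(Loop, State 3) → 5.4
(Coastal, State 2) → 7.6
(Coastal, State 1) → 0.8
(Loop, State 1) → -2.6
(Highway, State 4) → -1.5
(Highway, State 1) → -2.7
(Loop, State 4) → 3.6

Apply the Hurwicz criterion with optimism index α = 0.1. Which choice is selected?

Loop: 0.1·5.4 + 0.9·(-2.6) = -1.8
Highway: 0.1·3.6 + 0.9·(-4.0) = -3.24
Coastal: 0.1·7.6 + 0.9·(-3.8) = -2.66
Highest Hurwicz score = -1.8 → Loop.

Loop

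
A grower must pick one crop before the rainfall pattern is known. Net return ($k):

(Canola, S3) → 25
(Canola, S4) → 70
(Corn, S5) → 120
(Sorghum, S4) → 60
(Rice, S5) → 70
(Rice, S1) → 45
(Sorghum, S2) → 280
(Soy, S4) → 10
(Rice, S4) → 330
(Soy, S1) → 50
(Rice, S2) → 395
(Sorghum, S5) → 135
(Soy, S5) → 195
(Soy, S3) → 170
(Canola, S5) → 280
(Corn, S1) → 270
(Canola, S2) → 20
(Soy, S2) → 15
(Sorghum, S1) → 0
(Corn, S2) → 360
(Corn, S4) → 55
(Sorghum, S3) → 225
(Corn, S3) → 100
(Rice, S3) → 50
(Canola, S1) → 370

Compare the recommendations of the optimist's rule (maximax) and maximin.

maximax → Rice; maximin → Corn (disagree)

Row maxima: Canola=370, Rice=395, Corn=360, Sorghum=280, Soy=195
Best best-case = 395 → Rice.
Row minima: Canola=20, Rice=45, Corn=55, Sorghum=0, Soy=10
Best worst-case = 55 → Corn.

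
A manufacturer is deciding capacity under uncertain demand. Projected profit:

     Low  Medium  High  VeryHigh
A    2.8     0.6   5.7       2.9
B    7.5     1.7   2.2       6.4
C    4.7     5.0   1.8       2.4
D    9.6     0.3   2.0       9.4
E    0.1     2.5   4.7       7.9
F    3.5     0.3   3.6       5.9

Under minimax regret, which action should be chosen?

Column bests: Low=9.6, Medium=5.0, High=5.7, VeryHigh=9.4.
A regrets: 6.8, 4.4, 0.0, 6.5 → max 6.8
B regrets: 2.1, 3.3, 3.5, 3.0 → max 3.5
C regrets: 4.9, 0.0, 3.9, 7.0 → max 7.0
D regrets: 0.0, 4.7, 3.7, 0.0 → max 4.7
E regrets: 9.5, 2.5, 1.0, 1.5 → max 9.5
F regrets: 6.1, 4.7, 2.1, 3.5 → max 6.1
Smallest max regret = 3.5 → B.

B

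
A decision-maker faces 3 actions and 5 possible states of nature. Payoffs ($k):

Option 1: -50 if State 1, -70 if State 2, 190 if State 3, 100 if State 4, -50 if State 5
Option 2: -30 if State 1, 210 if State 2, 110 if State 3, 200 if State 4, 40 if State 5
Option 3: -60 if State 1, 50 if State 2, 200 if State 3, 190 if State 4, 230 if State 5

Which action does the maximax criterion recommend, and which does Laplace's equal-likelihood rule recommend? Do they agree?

Row maxima: Option 1=190, Option 2=210, Option 3=230
Best best-case = 230 → Option 3.
Row averages: Option 1=24, Option 2=106, Option 3=122
Highest average = 122 → Option 3.

maximax → Option 3; laplace → Option 3 (agree)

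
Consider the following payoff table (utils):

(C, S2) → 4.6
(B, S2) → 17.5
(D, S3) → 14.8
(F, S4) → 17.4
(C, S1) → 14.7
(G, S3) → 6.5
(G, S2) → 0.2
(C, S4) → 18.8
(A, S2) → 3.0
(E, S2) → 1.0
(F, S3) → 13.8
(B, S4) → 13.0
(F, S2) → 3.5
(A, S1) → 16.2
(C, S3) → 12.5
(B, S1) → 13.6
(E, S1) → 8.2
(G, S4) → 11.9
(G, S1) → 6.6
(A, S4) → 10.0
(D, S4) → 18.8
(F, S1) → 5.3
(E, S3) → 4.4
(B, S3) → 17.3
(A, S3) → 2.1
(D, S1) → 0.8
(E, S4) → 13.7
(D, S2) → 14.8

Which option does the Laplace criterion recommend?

B

Row averages: A=7.825, B=15.35, C=12.65, D=12.3, E=6.825, F=10, G=6.3
Highest average = 15.35 → B.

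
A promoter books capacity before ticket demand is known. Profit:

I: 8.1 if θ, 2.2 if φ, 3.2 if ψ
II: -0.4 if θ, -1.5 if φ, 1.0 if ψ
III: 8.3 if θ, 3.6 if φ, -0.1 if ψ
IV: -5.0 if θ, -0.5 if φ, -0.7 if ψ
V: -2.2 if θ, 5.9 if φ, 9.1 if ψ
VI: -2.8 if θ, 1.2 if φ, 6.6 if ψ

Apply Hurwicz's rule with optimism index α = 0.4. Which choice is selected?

I

I: 0.4·8.1 + 0.6·2.2 = 4.56
II: 0.4·1.0 + 0.6·(-1.5) = -0.5
III: 0.4·8.3 + 0.6·(-0.1) = 3.26
IV: 0.4·(-0.5) + 0.6·(-5.0) = -3.2
V: 0.4·9.1 + 0.6·(-2.2) = 2.32
VI: 0.4·6.6 + 0.6·(-2.8) = 0.96
Highest Hurwicz score = 4.56 → I.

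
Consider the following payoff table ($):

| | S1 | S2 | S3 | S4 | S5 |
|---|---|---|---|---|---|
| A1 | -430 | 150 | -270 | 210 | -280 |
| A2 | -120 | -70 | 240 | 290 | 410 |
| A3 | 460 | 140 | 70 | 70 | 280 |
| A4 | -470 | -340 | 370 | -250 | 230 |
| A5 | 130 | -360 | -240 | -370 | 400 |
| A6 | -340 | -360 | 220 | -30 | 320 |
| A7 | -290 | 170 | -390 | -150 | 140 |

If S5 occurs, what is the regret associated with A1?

690

Best payoff under S5 is 410.
Regret = 410 − (-280) = 690.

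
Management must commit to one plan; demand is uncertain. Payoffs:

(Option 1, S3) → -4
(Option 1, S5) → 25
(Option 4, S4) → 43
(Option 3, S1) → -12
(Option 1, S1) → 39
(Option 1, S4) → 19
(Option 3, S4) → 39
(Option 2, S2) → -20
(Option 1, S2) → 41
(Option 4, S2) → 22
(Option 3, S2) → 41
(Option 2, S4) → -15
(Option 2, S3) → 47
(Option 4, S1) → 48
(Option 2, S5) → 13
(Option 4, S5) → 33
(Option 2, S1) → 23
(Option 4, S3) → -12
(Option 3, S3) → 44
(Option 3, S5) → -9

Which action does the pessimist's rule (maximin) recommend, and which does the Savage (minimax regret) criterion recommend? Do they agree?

maximin → Option 1; minimax regret → Option 1 (agree)

Row minima: Option 1=-4, Option 2=-20, Option 3=-12, Option 4=-12
Best worst-case = -4 → Option 1.
Column bests: S1=48, S2=41, S3=47, S4=43, S5=33.
Option 1 regrets: 9, 0, 51, 24, 8 → max 51
Option 2 regrets: 25, 61, 0, 58, 20 → max 61
Option 3 regrets: 60, 0, 3, 4, 42 → max 60
Option 4 regrets: 0, 19, 59, 0, 0 → max 59
Smallest max regret = 51 → Option 1.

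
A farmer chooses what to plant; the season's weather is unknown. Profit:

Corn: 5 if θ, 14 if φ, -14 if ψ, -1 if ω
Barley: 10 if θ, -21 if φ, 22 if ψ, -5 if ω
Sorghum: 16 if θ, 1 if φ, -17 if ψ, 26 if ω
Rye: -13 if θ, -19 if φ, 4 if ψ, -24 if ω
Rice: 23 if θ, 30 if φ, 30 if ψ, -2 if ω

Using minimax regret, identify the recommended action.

Column bests: θ=23, φ=30, ψ=30, ω=26.
Corn regrets: 18, 16, 44, 27 → max 44
Barley regrets: 13, 51, 8, 31 → max 51
Sorghum regrets: 7, 29, 47, 0 → max 47
Rye regrets: 36, 49, 26, 50 → max 50
Rice regrets: 0, 0, 0, 28 → max 28
Smallest max regret = 28 → Rice.

Rice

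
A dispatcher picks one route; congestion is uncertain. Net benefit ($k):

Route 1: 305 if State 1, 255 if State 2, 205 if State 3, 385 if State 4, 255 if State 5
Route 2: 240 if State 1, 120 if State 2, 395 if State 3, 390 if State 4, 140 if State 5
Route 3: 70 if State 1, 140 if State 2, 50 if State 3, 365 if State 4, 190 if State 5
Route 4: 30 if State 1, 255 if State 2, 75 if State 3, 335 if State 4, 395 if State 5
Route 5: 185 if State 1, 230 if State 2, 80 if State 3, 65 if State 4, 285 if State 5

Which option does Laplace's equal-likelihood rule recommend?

Route 1

Row averages: Route 1=281, Route 2=257, Route 3=163, Route 4=218, Route 5=169
Highest average = 281 → Route 1.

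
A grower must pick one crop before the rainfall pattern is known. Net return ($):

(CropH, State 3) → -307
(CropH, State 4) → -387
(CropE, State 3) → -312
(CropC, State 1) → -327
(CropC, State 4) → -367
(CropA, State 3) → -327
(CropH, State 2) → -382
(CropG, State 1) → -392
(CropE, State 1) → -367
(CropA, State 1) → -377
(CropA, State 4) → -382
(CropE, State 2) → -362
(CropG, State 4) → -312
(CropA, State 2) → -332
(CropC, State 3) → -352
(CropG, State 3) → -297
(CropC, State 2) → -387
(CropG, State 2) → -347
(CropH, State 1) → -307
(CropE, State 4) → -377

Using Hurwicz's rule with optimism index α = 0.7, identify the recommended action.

CropG

CropE: 0.7·(-312) + 0.3·(-377) = -331.5
CropG: 0.7·(-297) + 0.3·(-392) = -325.5
CropC: 0.7·(-327) + 0.3·(-387) = -345
CropH: 0.7·(-307) + 0.3·(-387) = -331
CropA: 0.7·(-327) + 0.3·(-382) = -343.5
Highest Hurwicz score = -325.5 → CropG.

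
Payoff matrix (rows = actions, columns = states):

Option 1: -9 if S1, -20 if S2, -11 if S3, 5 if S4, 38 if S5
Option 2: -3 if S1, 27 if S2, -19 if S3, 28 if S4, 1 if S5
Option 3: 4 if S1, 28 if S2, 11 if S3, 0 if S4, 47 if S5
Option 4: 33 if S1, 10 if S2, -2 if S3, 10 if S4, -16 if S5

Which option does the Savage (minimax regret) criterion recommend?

Option 3

Column bests: S1=33, S2=28, S3=11, S4=28, S5=47.
Option 1 regrets: 42, 48, 22, 23, 9 → max 48
Option 2 regrets: 36, 1, 30, 0, 46 → max 46
Option 3 regrets: 29, 0, 0, 28, 0 → max 29
Option 4 regrets: 0, 18, 13, 18, 63 → max 63
Smallest max regret = 29 → Option 3.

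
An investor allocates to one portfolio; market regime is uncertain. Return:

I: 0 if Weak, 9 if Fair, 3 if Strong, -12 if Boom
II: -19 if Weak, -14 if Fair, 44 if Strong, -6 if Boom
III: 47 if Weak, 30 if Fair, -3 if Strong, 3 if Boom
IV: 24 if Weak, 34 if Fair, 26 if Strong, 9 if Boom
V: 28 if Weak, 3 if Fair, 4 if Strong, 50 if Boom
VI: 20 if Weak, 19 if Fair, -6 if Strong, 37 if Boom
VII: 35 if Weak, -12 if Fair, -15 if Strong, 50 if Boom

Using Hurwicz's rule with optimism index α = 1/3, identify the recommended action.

I: 1/3·9 + 2/3·(-12) = -5
II: 1/3·44 + 2/3·(-19) = 2
III: 1/3·47 + 2/3·(-3) = 41/3
IV: 1/3·34 + 2/3·9 = 52/3
V: 1/3·50 + 2/3·3 = 56/3
VI: 1/3·37 + 2/3·(-6) = 25/3
VII: 1/3·50 + 2/3·(-15) = 20/3
Highest Hurwicz score = 56/3 → V.

V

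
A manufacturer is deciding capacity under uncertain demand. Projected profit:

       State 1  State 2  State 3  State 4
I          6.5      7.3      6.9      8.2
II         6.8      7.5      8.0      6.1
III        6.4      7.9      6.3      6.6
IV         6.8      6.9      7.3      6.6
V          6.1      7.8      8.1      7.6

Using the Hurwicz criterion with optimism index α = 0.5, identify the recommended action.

I: 0.5·8.2 + 0.5·6.5 = 7.35
II: 0.5·8.0 + 0.5·6.1 = 7.05
III: 0.5·7.9 + 0.5·6.3 = 7.1
IV: 0.5·7.3 + 0.5·6.6 = 6.95
V: 0.5·8.1 + 0.5·6.1 = 7.1
Highest Hurwicz score = 7.35 → I.

I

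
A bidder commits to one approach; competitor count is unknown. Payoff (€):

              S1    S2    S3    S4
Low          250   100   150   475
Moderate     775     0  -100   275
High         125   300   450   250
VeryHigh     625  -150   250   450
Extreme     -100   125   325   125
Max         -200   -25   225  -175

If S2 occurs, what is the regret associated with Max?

325

Best payoff under S2 is 300.
Regret = 300 − (-25) = 325.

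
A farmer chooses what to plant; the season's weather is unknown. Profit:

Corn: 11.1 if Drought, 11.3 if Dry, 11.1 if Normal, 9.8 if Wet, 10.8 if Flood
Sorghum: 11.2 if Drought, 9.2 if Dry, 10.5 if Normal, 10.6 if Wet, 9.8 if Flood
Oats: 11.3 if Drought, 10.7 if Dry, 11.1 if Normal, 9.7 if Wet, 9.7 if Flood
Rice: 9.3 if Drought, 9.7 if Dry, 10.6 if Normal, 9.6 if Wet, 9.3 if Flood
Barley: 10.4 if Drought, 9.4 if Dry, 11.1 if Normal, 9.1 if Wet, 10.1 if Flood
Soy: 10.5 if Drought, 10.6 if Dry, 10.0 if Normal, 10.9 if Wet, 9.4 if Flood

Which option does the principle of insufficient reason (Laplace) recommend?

Row averages: Corn=10.82, Sorghum=10.26, Oats=10.5, Rice=9.7, Barley=10.02, Soy=10.28
Highest average = 10.82 → Corn.

Corn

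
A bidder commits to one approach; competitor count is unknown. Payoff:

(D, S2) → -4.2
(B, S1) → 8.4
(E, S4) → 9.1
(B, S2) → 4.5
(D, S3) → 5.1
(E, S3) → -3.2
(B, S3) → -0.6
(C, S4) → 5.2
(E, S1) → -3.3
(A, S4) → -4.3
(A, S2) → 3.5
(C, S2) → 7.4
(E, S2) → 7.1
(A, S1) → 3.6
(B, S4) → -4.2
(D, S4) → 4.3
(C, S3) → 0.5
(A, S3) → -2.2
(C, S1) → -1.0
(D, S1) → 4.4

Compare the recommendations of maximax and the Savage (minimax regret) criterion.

maximax → E; minimax regret → C (disagree)

Row maxima: A=3.6, B=8.4, C=7.4, D=5.1, E=9.1
Best best-case = 9.1 → E.
Column bests: S1=8.4, S2=7.4, S3=5.1, S4=9.1.
A regrets: 4.8, 3.9, 7.3, 13.4 → max 13.4
B regrets: 0.0, 2.9, 5.7, 13.3 → max 13.3
C regrets: 9.4, 0.0, 4.6, 3.9 → max 9.4
D regrets: 4.0, 11.6, 0.0, 4.8 → max 11.6
E regrets: 11.7, 0.3, 8.3, 0.0 → max 11.7
Smallest max regret = 9.4 → C.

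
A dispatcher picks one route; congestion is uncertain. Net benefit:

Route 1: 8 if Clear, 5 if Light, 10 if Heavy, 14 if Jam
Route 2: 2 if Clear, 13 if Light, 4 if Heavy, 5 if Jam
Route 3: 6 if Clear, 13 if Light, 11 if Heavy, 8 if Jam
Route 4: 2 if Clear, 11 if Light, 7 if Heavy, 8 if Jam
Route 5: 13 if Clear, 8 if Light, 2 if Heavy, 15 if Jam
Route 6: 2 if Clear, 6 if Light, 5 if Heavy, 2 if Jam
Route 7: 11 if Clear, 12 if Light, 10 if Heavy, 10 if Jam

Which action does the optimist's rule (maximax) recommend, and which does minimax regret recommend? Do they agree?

Row maxima: Route 1=14, Route 2=13, Route 3=13, Route 4=11, Route 5=15, Route 6=6, Route 7=12
Best best-case = 15 → Route 5.
Column bests: Clear=13, Light=13, Heavy=11, Jam=15.
Route 1 regrets: 5, 8, 1, 1 → max 8
Route 2 regrets: 11, 0, 7, 10 → max 11
Route 3 regrets: 7, 0, 0, 7 → max 7
Route 4 regrets: 11, 2, 4, 7 → max 11
Route 5 regrets: 0, 5, 9, 0 → max 9
Route 6 regrets: 11, 7, 6, 13 → max 13
Route 7 regrets: 2, 1, 1, 5 → max 5
Smallest max regret = 5 → Route 7.

maximax → Route 5; minimax regret → Route 7 (disagree)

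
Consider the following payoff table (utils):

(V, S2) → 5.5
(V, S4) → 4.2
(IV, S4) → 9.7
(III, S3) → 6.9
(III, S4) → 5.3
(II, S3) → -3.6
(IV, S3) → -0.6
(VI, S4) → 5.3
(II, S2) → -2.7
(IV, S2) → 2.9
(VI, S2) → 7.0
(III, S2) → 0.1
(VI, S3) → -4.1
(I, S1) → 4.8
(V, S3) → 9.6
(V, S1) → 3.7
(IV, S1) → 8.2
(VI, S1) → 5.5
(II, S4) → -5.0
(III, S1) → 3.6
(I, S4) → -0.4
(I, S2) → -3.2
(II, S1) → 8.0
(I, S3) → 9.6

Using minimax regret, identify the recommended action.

Column bests: S1=8.2, S2=7.0, S3=9.6, S4=9.7.
I regrets: 3.4, 10.2, 0.0, 10.1 → max 10.2
II regrets: 0.2, 9.7, 13.2, 14.7 → max 14.7
III regrets: 4.6, 6.9, 2.7, 4.4 → max 6.9
IV regrets: 0.0, 4.1, 10.2, 0.0 → max 10.2
V regrets: 4.5, 1.5, 0.0, 5.5 → max 5.5
VI regrets: 2.7, 0.0, 13.7, 4.4 → max 13.7
Smallest max regret = 5.5 → V.

V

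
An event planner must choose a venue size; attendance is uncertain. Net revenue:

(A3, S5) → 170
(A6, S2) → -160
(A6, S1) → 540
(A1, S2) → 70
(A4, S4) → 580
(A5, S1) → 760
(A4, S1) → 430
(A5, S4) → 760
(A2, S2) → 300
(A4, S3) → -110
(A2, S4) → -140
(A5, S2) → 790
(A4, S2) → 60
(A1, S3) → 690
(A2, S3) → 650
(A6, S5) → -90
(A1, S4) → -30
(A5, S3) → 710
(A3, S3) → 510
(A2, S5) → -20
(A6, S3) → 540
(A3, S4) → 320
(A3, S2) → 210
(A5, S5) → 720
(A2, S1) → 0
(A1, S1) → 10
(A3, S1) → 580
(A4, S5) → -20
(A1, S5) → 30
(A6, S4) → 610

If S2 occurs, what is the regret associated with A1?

720

Best payoff under S2 is 790.
Regret = 790 − 70 = 720.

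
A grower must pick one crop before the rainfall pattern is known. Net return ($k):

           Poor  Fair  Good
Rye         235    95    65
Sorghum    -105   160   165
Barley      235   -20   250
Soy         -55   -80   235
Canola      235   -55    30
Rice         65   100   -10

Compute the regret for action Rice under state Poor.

170

Best payoff under Poor is 235.
Regret = 235 − 65 = 170.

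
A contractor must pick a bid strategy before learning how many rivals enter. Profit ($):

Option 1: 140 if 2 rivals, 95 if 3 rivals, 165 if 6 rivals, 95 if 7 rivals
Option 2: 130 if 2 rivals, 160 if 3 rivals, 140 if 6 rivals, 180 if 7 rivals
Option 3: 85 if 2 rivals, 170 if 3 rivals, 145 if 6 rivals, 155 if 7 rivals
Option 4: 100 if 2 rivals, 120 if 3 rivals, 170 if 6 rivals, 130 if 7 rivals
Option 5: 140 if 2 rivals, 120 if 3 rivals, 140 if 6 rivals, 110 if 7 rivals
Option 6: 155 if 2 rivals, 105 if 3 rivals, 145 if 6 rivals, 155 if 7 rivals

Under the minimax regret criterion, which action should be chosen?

Column bests: 2 rivals=155, 3 rivals=170, 6 rivals=170, 7 rivals=180.
Option 1 regrets: 15, 75, 5, 85 → max 85
Option 2 regrets: 25, 10, 30, 0 → max 30
Option 3 regrets: 70, 0, 25, 25 → max 70
Option 4 regrets: 55, 50, 0, 50 → max 55
Option 5 regrets: 15, 50, 30, 70 → max 70
Option 6 regrets: 0, 65, 25, 25 → max 65
Smallest max regret = 30 → Option 2.

Option 2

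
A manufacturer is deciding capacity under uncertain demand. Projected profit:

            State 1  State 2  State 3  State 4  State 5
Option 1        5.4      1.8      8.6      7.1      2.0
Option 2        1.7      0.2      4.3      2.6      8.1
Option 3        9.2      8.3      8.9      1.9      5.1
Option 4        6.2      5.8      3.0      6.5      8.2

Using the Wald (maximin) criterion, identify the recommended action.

Option 4

Row minima: Option 1=1.8, Option 2=0.2, Option 3=1.9, Option 4=3.0
Best worst-case = 3.0 → Option 4.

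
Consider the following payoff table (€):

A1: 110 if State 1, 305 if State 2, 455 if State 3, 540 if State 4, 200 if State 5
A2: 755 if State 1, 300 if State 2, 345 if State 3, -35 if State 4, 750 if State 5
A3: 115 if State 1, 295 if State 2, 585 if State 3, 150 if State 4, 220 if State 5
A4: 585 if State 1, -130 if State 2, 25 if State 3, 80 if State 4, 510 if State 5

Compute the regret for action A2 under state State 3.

240

Best payoff under State 3 is 585.
Regret = 585 − 345 = 240.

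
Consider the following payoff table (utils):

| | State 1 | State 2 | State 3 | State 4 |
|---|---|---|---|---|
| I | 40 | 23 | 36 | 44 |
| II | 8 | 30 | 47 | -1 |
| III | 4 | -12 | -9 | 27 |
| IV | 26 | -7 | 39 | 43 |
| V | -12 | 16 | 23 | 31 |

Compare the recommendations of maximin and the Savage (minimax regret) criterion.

maximin → I; minimax regret → I (agree)

Row minima: I=23, II=-1, III=-12, IV=-7, V=-12
Best worst-case = 23 → I.
Column bests: State 1=40, State 2=30, State 3=47, State 4=44.
I regrets: 0, 7, 11, 0 → max 11
II regrets: 32, 0, 0, 45 → max 45
III regrets: 36, 42, 56, 17 → max 56
IV regrets: 14, 37, 8, 1 → max 37
V regrets: 52, 14, 24, 13 → max 52
Smallest max regret = 11 → I.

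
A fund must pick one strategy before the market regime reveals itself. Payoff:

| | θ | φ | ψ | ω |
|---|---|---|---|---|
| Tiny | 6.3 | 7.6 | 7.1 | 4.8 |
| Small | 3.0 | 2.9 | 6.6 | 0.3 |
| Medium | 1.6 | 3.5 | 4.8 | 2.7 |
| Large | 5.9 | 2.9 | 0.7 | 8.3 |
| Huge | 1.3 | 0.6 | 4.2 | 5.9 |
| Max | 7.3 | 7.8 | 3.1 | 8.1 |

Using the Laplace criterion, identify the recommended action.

Max

Row averages: Tiny=6.45, Small=3.2, Medium=3.15, Large=4.45, Huge=3, Max=6.575
Highest average = 6.575 → Max.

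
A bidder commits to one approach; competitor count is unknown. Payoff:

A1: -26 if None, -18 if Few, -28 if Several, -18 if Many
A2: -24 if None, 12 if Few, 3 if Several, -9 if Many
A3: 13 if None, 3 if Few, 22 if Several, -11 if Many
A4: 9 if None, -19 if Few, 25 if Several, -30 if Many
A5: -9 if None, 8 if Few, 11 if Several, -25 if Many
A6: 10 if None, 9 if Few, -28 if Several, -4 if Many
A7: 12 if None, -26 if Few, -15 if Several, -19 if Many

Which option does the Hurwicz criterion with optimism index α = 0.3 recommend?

A3

A1: 0.3·(-18) + 0.7·(-28) = -25
A2: 0.3·12 + 0.7·(-24) = -13.2
A3: 0.3·22 + 0.7·(-11) = -1.1
A4: 0.3·25 + 0.7·(-30) = -13.5
A5: 0.3·11 + 0.7·(-25) = -14.2
A6: 0.3·10 + 0.7·(-28) = -16.6
A7: 0.3·12 + 0.7·(-26) = -14.6
Highest Hurwicz score = -1.1 → A3.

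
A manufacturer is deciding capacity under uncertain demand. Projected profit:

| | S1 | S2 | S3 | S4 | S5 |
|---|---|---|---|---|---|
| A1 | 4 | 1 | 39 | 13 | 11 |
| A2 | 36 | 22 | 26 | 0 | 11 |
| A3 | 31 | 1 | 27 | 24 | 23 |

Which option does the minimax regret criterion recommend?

Column bests: S1=36, S2=22, S3=39, S4=24, S5=23.
A1 regrets: 32, 21, 0, 11, 12 → max 32
A2 regrets: 0, 0, 13, 24, 12 → max 24
A3 regrets: 5, 21, 12, 0, 0 → max 21
Smallest max regret = 21 → A3.

A3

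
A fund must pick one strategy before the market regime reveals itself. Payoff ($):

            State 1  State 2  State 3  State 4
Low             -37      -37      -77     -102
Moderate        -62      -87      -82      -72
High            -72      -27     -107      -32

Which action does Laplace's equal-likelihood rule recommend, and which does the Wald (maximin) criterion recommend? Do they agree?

Row averages: Low=-63.25, Moderate=-75.75, High=-59.5
Highest average = -59.5 → High.
Row minima: Low=-102, Moderate=-87, High=-107
Best worst-case = -87 → Moderate.

laplace → High; maximin → Moderate (disagree)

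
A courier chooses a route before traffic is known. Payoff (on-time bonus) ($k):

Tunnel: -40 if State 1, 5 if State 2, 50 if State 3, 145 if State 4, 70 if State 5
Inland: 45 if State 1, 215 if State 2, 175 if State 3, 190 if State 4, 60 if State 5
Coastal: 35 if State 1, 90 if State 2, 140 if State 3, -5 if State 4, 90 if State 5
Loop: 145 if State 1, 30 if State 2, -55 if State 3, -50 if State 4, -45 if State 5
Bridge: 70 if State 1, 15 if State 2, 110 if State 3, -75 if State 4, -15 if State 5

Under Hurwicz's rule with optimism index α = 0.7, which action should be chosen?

Inland

Tunnel: 0.7·145 + 0.3·(-40) = 89.5
Inland: 0.7·215 + 0.3·45 = 164
Coastal: 0.7·140 + 0.3·(-5) = 96.5
Loop: 0.7·145 + 0.3·(-55) = 85
Bridge: 0.7·110 + 0.3·(-75) = 54.5
Highest Hurwicz score = 164 → Inland.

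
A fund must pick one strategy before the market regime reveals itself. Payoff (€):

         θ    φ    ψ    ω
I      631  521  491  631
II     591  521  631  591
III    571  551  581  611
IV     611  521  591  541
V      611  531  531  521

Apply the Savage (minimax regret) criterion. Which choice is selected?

Column bests: θ=631, φ=551, ψ=631, ω=631.
I regrets: 0, 30, 140, 0 → max 140
II regrets: 40, 30, 0, 40 → max 40
III regrets: 60, 0, 50, 20 → max 60
IV regrets: 20, 30, 40, 90 → max 90
V regrets: 20, 20, 100, 110 → max 110
Smallest max regret = 40 → II.

II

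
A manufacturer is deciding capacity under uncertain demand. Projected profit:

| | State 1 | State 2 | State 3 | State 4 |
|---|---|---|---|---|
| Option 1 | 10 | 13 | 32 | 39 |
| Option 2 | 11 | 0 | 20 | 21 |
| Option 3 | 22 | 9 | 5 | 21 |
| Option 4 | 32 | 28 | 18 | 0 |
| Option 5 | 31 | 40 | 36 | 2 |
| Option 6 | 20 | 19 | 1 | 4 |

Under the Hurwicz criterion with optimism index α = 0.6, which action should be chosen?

Option 1

Option 1: 0.6·39 + 0.4·10 = 27.4
Option 2: 0.6·21 + 0.4·0 = 12.6
Option 3: 0.6·22 + 0.4·5 = 15.2
Option 4: 0.6·32 + 0.4·0 = 19.2
Option 5: 0.6·40 + 0.4·2 = 24.8
Option 6: 0.6·20 + 0.4·1 = 12.4
Highest Hurwicz score = 27.4 → Option 1.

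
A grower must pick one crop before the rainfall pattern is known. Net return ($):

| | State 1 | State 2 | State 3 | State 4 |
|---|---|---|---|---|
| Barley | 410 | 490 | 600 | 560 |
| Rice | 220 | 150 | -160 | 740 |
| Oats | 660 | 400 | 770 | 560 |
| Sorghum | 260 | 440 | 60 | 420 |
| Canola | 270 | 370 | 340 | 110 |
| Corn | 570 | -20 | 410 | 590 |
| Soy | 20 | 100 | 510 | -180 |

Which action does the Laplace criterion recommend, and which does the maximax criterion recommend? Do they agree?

Row averages: Barley=515, Rice=237.5, Oats=597.5, Sorghum=295, Canola=272.5, Corn=387.5, Soy=112.5
Highest average = 597.5 → Oats.
Row maxima: Barley=600, Rice=740, Oats=770, Sorghum=440, Canola=370, Corn=590, Soy=510
Best best-case = 770 → Oats.

laplace → Oats; maximax → Oats (agree)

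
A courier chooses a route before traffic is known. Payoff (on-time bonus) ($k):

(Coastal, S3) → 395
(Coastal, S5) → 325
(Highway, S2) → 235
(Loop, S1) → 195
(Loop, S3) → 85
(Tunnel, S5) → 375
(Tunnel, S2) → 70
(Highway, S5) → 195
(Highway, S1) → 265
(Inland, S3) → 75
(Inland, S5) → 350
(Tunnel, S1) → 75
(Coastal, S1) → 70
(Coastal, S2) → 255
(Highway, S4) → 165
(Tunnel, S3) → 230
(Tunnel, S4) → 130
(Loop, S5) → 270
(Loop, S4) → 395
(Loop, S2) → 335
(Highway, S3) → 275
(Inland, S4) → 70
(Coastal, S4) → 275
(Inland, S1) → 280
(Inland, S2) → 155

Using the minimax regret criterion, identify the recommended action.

Column bests: S1=280, S2=335, S3=395, S4=395, S5=375.
Tunnel regrets: 205, 265, 165, 265, 0 → max 265
Highway regrets: 15, 100, 120, 230, 180 → max 230
Coastal regrets: 210, 80, 0, 120, 50 → max 210
Loop regrets: 85, 0, 310, 0, 105 → max 310
Inland regrets: 0, 180, 320, 325, 25 → max 325
Smallest max regret = 210 → Coastal.

Coastal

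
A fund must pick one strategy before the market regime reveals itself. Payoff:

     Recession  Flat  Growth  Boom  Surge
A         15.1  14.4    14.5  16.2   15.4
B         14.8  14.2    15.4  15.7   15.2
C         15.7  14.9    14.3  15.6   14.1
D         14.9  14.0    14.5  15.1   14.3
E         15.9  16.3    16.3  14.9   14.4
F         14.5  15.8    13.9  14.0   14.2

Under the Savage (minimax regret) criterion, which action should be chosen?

Column bests: Recession=15.9, Flat=16.3, Growth=16.3, Boom=16.2, Surge=15.4.
A regrets: 0.8, 1.9, 1.8, 0.0, 0.0 → max 1.9
B regrets: 1.1, 2.1, 0.9, 0.5, 0.2 → max 2.1
C regrets: 0.2, 1.4, 2.0, 0.6, 1.3 → max 2.0
D regrets: 1.0, 2.3, 1.8, 1.1, 1.1 → max 2.3
E regrets: 0.0, 0.0, 0.0, 1.3, 1.0 → max 1.3
F regrets: 1.4, 0.5, 2.4, 2.2, 1.2 → max 2.4
Smallest max regret = 1.3 → E.

E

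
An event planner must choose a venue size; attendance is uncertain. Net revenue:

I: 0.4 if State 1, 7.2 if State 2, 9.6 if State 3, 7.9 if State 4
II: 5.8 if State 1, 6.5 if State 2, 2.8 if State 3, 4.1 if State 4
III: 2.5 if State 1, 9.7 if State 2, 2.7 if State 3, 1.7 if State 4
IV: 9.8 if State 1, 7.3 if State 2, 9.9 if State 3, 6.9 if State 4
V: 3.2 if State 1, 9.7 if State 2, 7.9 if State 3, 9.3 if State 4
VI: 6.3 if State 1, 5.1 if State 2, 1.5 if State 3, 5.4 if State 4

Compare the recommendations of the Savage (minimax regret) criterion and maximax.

minimax regret → IV; maximax → IV (agree)

Column bests: State 1=9.8, State 2=9.7, State 3=9.9, State 4=9.3.
I regrets: 9.4, 2.5, 0.3, 1.4 → max 9.4
II regrets: 4.0, 3.2, 7.1, 5.2 → max 7.1
III regrets: 7.3, 0.0, 7.2, 7.6 → max 7.6
IV regrets: 0.0, 2.4, 0.0, 2.4 → max 2.4
V regrets: 6.6, 0.0, 2.0, 0.0 → max 6.6
VI regrets: 3.5, 4.6, 8.4, 3.9 → max 8.4
Smallest max regret = 2.4 → IV.
Row maxima: I=9.6, II=6.5, III=9.7, IV=9.9, V=9.7, VI=6.3
Best best-case = 9.9 → IV.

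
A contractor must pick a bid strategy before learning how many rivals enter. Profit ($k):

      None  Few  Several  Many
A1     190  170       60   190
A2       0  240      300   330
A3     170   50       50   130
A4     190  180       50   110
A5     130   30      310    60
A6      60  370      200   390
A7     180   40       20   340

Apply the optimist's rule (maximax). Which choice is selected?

A6

Row maxima: A1=190, A2=330, A3=170, A4=190, A5=310, A6=390, A7=340
Best best-case = 390 → A6.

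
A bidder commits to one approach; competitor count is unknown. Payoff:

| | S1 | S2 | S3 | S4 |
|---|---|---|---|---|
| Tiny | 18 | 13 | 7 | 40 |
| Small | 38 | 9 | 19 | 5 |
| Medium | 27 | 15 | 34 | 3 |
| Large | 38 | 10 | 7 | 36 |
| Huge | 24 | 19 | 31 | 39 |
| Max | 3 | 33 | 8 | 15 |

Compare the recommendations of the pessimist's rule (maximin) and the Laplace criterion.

maximin → Huge; laplace → Huge (agree)

Row minima: Tiny=7, Small=5, Medium=3, Large=7, Huge=19, Max=3
Best worst-case = 19 → Huge.
Row averages: Tiny=19.5, Small=17.75, Medium=19.75, Large=22.75, Huge=28.25, Max=14.75
Highest average = 28.25 → Huge.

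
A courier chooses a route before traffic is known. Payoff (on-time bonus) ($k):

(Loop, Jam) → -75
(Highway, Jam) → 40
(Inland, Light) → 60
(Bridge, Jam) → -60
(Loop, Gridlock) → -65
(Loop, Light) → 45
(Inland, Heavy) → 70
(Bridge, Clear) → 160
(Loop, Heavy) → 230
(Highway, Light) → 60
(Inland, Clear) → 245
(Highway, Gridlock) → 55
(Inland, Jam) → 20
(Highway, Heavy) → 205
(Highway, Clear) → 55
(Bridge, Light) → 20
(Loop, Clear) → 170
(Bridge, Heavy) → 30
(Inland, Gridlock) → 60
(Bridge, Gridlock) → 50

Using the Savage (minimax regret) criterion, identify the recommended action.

Loop

Column bests: Clear=245, Light=60, Heavy=230, Jam=40, Gridlock=60.
Loop regrets: 75, 15, 0, 115, 125 → max 125
Inland regrets: 0, 0, 160, 20, 0 → max 160
Highway regrets: 190, 0, 25, 0, 5 → max 190
Bridge regrets: 85, 40, 200, 100, 10 → max 200
Smallest max regret = 125 → Loop.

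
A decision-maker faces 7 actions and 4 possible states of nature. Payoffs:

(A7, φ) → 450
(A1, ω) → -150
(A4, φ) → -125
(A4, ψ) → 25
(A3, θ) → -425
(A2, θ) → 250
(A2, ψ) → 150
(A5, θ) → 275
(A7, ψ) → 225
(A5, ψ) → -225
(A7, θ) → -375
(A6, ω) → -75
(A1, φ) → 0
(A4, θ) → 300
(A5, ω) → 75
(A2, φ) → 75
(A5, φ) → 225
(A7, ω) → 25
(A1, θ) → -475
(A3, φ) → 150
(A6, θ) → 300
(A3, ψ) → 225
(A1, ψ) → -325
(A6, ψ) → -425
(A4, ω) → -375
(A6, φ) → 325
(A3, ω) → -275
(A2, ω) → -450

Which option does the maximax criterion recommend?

A7

Row maxima: A1=0, A2=250, A3=225, A4=300, A5=275, A6=325, A7=450
Best best-case = 450 → A7.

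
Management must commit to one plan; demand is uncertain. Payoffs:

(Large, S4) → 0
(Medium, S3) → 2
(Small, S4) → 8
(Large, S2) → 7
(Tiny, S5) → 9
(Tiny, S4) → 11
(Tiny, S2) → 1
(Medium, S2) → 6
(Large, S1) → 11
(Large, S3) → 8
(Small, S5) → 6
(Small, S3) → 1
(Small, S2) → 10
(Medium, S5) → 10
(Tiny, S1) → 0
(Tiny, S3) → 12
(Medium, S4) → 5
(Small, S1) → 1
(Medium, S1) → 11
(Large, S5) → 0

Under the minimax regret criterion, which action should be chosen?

Column bests: S1=11, S2=10, S3=12, S4=11, S5=10.
Tiny regrets: 11, 9, 0, 0, 1 → max 11
Small regrets: 10, 0, 11, 3, 4 → max 11
Medium regrets: 0, 4, 10, 6, 0 → max 10
Large regrets: 0, 3, 4, 11, 10 → max 11
Smallest max regret = 10 → Medium.

Medium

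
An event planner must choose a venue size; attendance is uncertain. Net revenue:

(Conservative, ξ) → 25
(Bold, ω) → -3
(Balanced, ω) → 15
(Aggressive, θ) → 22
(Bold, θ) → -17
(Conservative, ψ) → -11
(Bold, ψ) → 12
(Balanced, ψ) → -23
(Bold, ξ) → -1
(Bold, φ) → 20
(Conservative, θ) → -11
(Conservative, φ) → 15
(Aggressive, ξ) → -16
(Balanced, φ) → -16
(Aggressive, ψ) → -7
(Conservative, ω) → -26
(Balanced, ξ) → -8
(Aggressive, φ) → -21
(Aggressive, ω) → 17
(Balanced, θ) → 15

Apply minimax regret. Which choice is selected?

Column bests: θ=22, φ=20, ψ=12, ω=17, ξ=25.
Conservative regrets: 33, 5, 23, 43, 0 → max 43
Balanced regrets: 7, 36, 35, 2, 33 → max 36
Aggressive regrets: 0, 41, 19, 0, 41 → max 41
Bold regrets: 39, 0, 0, 20, 26 → max 39
Smallest max regret = 36 → Balanced.

Balanced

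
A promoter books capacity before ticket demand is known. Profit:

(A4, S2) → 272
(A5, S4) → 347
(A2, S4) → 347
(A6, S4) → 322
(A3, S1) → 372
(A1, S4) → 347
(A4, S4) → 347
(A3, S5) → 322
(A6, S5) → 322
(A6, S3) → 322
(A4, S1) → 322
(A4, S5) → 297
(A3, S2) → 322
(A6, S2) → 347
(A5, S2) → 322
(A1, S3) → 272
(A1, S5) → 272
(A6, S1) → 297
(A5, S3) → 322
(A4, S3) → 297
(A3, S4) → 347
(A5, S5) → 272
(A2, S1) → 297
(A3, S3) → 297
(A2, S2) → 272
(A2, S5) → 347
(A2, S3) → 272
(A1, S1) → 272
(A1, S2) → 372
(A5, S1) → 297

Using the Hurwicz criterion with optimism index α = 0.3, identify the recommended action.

A1: 0.3·372 + 0.7·272 = 302
A2: 0.3·347 + 0.7·272 = 294.5
A3: 0.3·372 + 0.7·297 = 319.5
A4: 0.3·347 + 0.7·272 = 294.5
A5: 0.3·347 + 0.7·272 = 294.5
A6: 0.3·347 + 0.7·297 = 312
Highest Hurwicz score = 319.5 → A3.

A3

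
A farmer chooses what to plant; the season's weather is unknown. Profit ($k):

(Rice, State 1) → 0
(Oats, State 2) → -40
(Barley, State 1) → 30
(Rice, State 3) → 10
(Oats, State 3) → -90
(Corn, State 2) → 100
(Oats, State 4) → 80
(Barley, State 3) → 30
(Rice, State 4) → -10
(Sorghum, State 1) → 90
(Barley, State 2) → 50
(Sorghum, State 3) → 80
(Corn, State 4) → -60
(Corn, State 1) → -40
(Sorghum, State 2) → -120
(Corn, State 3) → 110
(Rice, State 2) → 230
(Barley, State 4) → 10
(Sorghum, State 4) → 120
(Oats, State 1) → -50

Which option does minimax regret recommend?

Rice

Column bests: State 1=90, State 2=230, State 3=110, State 4=120.
Rice regrets: 90, 0, 100, 130 → max 130
Corn regrets: 130, 130, 0, 180 → max 180
Barley regrets: 60, 180, 80, 110 → max 180
Sorghum regrets: 0, 350, 30, 0 → max 350
Oats regrets: 140, 270, 200, 40 → max 270
Smallest max regret = 130 → Rice.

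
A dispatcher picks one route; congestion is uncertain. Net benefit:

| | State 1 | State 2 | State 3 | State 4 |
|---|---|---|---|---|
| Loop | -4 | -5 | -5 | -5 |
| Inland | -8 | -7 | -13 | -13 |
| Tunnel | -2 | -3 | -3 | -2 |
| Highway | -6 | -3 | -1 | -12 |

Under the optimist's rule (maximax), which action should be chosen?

Row maxima: Loop=-4, Inland=-7, Tunnel=-2, Highway=-1
Best best-case = -1 → Highway.

Highway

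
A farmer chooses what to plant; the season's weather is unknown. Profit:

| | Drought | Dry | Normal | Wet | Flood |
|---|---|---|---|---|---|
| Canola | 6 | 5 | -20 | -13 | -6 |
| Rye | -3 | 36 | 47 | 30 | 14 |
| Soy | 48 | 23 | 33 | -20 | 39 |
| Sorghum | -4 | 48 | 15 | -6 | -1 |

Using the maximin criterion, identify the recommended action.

Row minima: Canola=-20, Rye=-3, Soy=-20, Sorghum=-6
Best worst-case = -3 → Rye.

Rye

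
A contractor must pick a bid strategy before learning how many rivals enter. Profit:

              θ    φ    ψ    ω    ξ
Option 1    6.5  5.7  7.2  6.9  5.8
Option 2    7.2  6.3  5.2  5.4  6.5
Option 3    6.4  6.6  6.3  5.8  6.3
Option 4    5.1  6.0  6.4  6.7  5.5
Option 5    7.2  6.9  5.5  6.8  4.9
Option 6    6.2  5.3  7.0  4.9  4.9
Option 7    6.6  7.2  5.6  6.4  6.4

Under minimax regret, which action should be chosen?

Option 3

Column bests: θ=7.2, φ=7.2, ψ=7.2, ω=6.9, ξ=6.5.
Option 1 regrets: 0.7, 1.5, 0.0, 0.0, 0.7 → max 1.5
Option 2 regrets: 0.0, 0.9, 2.0, 1.5, 0.0 → max 2.0
Option 3 regrets: 0.8, 0.6, 0.9, 1.1, 0.2 → max 1.1
Option 4 regrets: 2.1, 1.2, 0.8, 0.2, 1.0 → max 2.1
Option 5 regrets: 0.0, 0.3, 1.7, 0.1, 1.6 → max 1.7
Option 6 regrets: 1.0, 1.9, 0.2, 2.0, 1.6 → max 2.0
Option 7 regrets: 0.6, 0.0, 1.6, 0.5, 0.1 → max 1.6
Smallest max regret = 1.1 → Option 3.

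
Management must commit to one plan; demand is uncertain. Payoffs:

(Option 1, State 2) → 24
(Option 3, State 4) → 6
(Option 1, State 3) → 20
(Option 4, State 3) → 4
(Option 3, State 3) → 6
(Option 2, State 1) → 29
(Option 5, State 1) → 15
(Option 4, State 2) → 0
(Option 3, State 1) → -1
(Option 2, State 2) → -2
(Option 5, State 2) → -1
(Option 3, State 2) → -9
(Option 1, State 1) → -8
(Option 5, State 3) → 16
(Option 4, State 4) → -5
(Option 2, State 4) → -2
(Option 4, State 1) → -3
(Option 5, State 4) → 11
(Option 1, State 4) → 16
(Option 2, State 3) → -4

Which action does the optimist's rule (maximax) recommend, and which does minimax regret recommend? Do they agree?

maximax → Option 2; minimax regret → Option 5 (disagree)

Row maxima: Option 1=24, Option 2=29, Option 3=6, Option 4=4, Option 5=16
Best best-case = 29 → Option 2.
Column bests: State 1=29, State 2=24, State 3=20, State 4=16.
Option 1 regrets: 37, 0, 0, 0 → max 37
Option 2 regrets: 0, 26, 24, 18 → max 26
Option 3 regrets: 30, 33, 14, 10 → max 33
Option 4 regrets: 32, 24, 16, 21 → max 32
Option 5 regrets: 14, 25, 4, 5 → max 25
Smallest max regret = 25 → Option 5.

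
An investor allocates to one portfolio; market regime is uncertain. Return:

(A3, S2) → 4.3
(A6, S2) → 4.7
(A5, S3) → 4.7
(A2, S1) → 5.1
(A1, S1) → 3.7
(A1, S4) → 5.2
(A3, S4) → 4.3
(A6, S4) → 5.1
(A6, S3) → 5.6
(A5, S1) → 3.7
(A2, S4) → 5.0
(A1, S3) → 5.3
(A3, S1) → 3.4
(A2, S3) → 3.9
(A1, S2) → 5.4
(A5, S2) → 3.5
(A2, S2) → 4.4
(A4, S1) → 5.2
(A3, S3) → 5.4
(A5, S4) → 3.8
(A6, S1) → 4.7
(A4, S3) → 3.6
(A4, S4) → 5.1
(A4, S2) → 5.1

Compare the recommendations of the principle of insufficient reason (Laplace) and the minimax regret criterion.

laplace → A6; minimax regret → A6 (agree)

Row averages: A1=4.9, A2=4.6, A3=4.35, A4=4.75, A5=3.925, A6=5.025
Highest average = 5.025 → A6.
Column bests: S1=5.2, S2=5.4, S3=5.6, S4=5.2.
A1 regrets: 1.5, 0.0, 0.3, 0.0 → max 1.5
A2 regrets: 0.1, 1.0, 1.7, 0.2 → max 1.7
A3 regrets: 1.8, 1.1, 0.2, 0.9 → max 1.8
A4 regrets: 0.0, 0.3, 2.0, 0.1 → max 2.0
A5 regrets: 1.5, 1.9, 0.9, 1.4 → max 1.9
A6 regrets: 0.5, 0.7, 0.0, 0.1 → max 0.7
Smallest max regret = 0.7 → A6.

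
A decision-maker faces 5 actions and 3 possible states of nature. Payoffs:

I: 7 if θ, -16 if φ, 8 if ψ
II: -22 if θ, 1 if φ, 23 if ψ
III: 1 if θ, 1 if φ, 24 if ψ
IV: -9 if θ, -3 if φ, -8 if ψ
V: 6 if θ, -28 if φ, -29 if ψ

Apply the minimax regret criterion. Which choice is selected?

Column bests: θ=7, φ=1, ψ=24.
I regrets: 0, 17, 16 → max 17
II regrets: 29, 0, 1 → max 29
III regrets: 6, 0, 0 → max 6
IV regrets: 16, 4, 32 → max 32
V regrets: 1, 29, 53 → max 53
Smallest max regret = 6 → III.

III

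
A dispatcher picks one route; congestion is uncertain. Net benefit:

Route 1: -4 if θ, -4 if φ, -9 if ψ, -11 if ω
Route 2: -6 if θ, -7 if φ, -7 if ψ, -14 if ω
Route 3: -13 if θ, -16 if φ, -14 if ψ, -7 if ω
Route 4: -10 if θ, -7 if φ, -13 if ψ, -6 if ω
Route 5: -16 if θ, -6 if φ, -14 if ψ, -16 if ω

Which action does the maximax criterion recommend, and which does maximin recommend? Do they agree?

Row maxima: Route 1=-4, Route 2=-6, Route 3=-7, Route 4=-6, Route 5=-6
Best best-case = -4 → Route 1.
Row minima: Route 1=-11, Route 2=-14, Route 3=-16, Route 4=-13, Route 5=-16
Best worst-case = -11 → Route 1.

maximax → Route 1; maximin → Route 1 (agree)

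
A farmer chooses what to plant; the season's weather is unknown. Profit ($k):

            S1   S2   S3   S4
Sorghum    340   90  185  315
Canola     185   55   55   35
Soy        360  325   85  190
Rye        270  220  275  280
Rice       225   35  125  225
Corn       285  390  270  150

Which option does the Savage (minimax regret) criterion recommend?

Corn

Column bests: S1=360, S2=390, S3=275, S4=315.
Sorghum regrets: 20, 300, 90, 0 → max 300
Canola regrets: 175, 335, 220, 280 → max 335
Soy regrets: 0, 65, 190, 125 → max 190
Rye regrets: 90, 170, 0, 35 → max 170
Rice regrets: 135, 355, 150, 90 → max 355
Corn regrets: 75, 0, 5, 165 → max 165
Smallest max regret = 165 → Corn.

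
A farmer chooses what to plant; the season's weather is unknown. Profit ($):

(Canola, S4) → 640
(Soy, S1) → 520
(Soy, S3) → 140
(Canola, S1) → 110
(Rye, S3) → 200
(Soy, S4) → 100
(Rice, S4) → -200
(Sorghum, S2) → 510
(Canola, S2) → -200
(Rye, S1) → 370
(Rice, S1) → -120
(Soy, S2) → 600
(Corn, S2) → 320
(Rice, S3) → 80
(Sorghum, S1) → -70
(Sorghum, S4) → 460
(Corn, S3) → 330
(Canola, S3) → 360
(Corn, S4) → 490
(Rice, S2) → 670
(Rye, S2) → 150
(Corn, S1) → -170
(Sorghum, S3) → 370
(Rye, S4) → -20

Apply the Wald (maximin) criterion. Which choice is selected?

Soy

Row minima: Canola=-200, Sorghum=-70, Rice=-200, Corn=-170, Rye=-20, Soy=100
Best worst-case = 100 → Soy.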